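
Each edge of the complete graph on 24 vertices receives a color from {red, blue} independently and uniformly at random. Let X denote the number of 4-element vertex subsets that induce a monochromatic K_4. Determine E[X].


Let X = Σ_S X_S over the C(24, 4) = 10626 subsets S of size 4, where X_S = 1 if the K_4 on S is monochromatic.
For a fixed S, the K_4 on S has C(4, 2) = 6 edges. P[all 6 edges red] = (1/2)^6, and likewise for blue, so P[monochromatic] = 2·(1/2)^6 = 2^{1 − 6} = 1/32.
By linearity: E[X] = C(24, 4) · 2^{1 − 6} = 10626 · 1/32 = 5313/16.
Numerically: E[X] ≈ 332.062500.

E[X] = C(24,4)·2^(1−C(4,2)) = 5313/16 ≈ 332.062500.


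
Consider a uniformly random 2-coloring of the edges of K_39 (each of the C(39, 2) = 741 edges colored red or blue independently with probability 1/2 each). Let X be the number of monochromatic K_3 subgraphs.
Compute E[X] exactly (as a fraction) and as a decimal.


Let X = Σ_S X_S over the C(39, 3) = 9139 subsets S of size 3, where X_S = 1 if the K_3 on S is monochromatic.
For a fixed S, the K_3 on S has C(3, 2) = 3 edges. P[all 3 edges red] = (1/2)^3, and likewise for blue, so P[monochromatic] = 2·(1/2)^3 = 2^{1 − 3} = 1/4.
Summing: E[X] = C(39, 3) · 2^{1 − 3} = 9139 · 1/4 = 9139/4.
Numerically: E[X] ≈ 2284.7500.

E[X] = C(39,3)·2^(1−C(3,2)) = 9139/4 ≈ 2284.7500.


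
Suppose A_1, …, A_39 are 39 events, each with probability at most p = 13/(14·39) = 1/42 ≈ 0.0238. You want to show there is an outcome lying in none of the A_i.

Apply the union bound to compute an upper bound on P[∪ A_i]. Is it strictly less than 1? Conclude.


Union bound: P[∪_{i=1}^{39} A_i] ≤ Σ_i P[A_i] ≤ 39·p = 39·(1/42) = 13/14.
Numerically: 13/14 ≈ 0.9286.
Is 13/14 < 1? YES.
Since P[∪ A_i] ≤ 13/14 < 1, the complement has P[∩ A_i^c] ≥ 1 − 13/14 = 1/14 > 0, so some outcome avoids every A_i.

39·p = 13/14 ≈ 0.9286; existence CERTIFIED by the union bound.


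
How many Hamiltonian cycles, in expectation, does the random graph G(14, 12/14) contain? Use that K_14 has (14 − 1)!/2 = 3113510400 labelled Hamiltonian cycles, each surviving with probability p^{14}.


K_14 has (14 − 1)!/2 = 3113510400 labelled Hamiltonian cycles.
For each such Hamiltonian cycle H, let X_H = 1 if all 14 edges of H are present in G. Then P[X_H = 1] = p^{14} = (6/7)^{14} = 78364164096/678223072849.
By linearity: E[X] = Σ_H E[X_H] = 3113510400 · p^{14} = 3113510400 · 78364164096/678223072849 = 34855377128600371200/96889010407.
Numerically: E[X] ≈ 3.5975e+08.

E[X] = 3113510400 · (6/7)^{14} = 34855377128600371200/96889010407 ≈ 3.5975e+08.


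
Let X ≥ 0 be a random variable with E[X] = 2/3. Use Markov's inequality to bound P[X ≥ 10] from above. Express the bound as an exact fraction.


μ = E[X] = 2/3, a = 10.
Markov: P[X ≥ 10] ≤ μ/a = (2/3)/10 = 1/15.
Numerically: ≈ 0.066667.
(Since a = 10 > μ = 0.666667, the bound 1/15 is < 1 and informative.)

P[X ≥ 10] ≤ 1/15 ≈ 0.066667.


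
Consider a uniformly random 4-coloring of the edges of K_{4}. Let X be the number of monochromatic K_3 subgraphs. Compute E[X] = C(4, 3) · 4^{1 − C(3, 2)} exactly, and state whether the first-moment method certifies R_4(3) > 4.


E[X] = C(4, 3) · 4^{1 − 3} = 4 · 4^{−2} = 4/16.
As a reduced fraction: E[X] = 1/4 ≈ 0.250.
Is E[X] < 1? YES.
Since E[X] < 1, there exists a 4-coloring of K_{4} with no monochromatic K_3; hence R_4(3) > 4.

E[X] = 1/4 ≈ 0.250; E[X] < 1, so R_4(3) > 4.


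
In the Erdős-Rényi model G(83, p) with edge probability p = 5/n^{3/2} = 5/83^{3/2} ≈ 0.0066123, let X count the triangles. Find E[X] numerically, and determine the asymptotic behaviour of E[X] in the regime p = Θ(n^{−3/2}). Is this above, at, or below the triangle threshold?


Number of potential triangles: C(83, 3) = 91881.
Each occurs with probability p³ ≈ (0.0066123)³ ≈ 2.89106993e-07.
By linearity: E[X] = C(83, 3)·p³ ≈ 91881 · 2.89106993e-07 ≈ 0.026563.
Since α = 3/2 > 1, p = c/n^{3/2} = o(1/n) is below the triangle threshold p ~ 1/n. Asymptotically E[X] ~ (c³/6)·n^{3(1−α)} = (5³/6)·n^{-1.5} → 0, so by Markov's inequality G has no triangles w.h.p.

E[X] ≈ 0.026563; in regime p = Θ(1/n^{3/2}) E[X] tends to 0 (below the triangle threshold p ~ 1/n).


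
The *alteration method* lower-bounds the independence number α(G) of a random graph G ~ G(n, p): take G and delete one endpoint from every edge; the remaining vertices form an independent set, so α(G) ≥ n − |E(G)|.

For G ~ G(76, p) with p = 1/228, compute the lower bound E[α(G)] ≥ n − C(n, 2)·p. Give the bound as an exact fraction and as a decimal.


E[|E(G)|] = C(76, 2)·p = 2850 · (1/228) = 25/2.
E[α(G)] ≥ n − E[|E(G)|] = 76 − 25/2 = 127/2.
Numerically: ≈ 63.5000.
(This is only a lower bound; the true E[α(G)] may be larger.)

E[α(G)] ≥ 127/2 ≈ 63.5000.


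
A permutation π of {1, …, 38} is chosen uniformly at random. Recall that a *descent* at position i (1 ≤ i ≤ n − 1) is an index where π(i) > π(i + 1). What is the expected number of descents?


Write X = Σ X_I over i = 1, …, 37, with X_I the indicator of one descent.
There are 37 indicators.
For each fixed i, the pair (π(i), π(i+1)) is a uniformly random ordered pair of distinct values from {1, …, 38}; by symmetry P[π(i) > π(i+1)] = 1/2.
By linearity: E[X] = 37 · (1/2) = (38 − 1) · (1/2) = 37/2 ≈ 18.50000.

E[X] = 37/2 = 18.50000.


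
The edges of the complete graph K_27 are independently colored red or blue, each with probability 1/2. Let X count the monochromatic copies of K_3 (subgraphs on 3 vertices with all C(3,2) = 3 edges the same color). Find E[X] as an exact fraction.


Let X = Σ_S X_S over the C(27, 3) = 2925 subsets S of size 3, where X_S = 1 if the K_3 on S is monochromatic.
For a fixed S, the K_3 on S has C(3, 2) = 3 edges. P[all 3 edges red] = (1/2)^3, and likewise for blue, so P[monochromatic] = 2·(1/2)^3 = 2^{1 − 3} = 1/4.
By linearity of expectation: E[X] = C(27, 3) · 2^{1 − 3} = 2925 · 1/4 = 2925/4.
Numerically: E[X] ≈ 731.250000.

E[X] = C(27,3)·2^(1−C(3,2)) = 2925/4 ≈ 731.250000.


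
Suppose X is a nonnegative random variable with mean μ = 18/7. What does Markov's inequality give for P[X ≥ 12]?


μ = E[X] = 18/7, a = 12.
Markov: P[X ≥ 12] ≤ μ/a = (18/7)/12 = 3/14.
Numerically: ≈ 0.214286.
(Since a = 12 > μ = 2.571429, the bound 3/14 is < 1 and informative.)

P[X ≥ 12] ≤ 3/14 ≈ 0.214286.


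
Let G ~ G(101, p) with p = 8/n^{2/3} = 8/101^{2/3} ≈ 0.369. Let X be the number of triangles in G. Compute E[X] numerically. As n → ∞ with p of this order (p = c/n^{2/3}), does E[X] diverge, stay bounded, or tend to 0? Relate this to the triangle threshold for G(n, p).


Number of potential triangles: C(101, 3) = 166650.
Each occurs with probability p³ ≈ (0.369)³ ≈ 5.01912e-02.
By linearity: E[X] = C(101, 3)·p³ ≈ 166650 · 5.01912e-02 ≈ 8364.356.
Since α = 2/3 < 1, p = c/n^{2/3} ≫ 1/n is above the triangle threshold p ~ 1/n. Asymptotically E[X] ~ (c³/6)·n^{3(1−α)} = (8³/6)·n^{1} → ∞; triangles are abundant w.h.p.

E[X] ≈ 8364.356; in regime p = Θ(1/n^{2/3}) E[X] diverges (above the triangle threshold p ~ 1/n).


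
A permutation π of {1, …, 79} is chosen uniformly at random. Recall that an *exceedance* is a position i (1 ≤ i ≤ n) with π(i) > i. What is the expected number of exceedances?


Write X = Σ_{i=1}^{79} X_i, where X_i = 1_{π(i) > i}.
For each fixed i, π(i) is uniform over {1, …, 79} (marginal of a uniform permutation), so P[π(i) > i] = (n − i)/n. Summing: Σ_{i=1}^{79} (n − i)/n = (0 + 1 + … + 78)/79 = 79(79 − 1)/(2·79) = (79 − 1)/2.
Hence E[X] = Σ_{i=1}^{79} (79 − i)/79 = 39 ≈ 39.00000.

E[X] = 39 = 39.00000.


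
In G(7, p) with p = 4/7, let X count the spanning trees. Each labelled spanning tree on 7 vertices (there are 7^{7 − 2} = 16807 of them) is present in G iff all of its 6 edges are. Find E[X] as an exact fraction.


K_7 has 7^{7 − 2} = 16807 labelled spanning trees.
For each such spanning tree H, let X_H = 1 if all 6 edges of H are present in G. Then P[X_H = 1] = p^{6} = (4/7)^{6} = 4096/117649.
By linearity of expectation: E[X] = Σ_H E[X_H] = 16807 · p^{6} = 16807 · 4096/117649 = 4096/7.
Numerically: E[X] ≈ 585.143.

E[X] = 16807 · (4/7)^{6} = 4096/7 ≈ 585.143.


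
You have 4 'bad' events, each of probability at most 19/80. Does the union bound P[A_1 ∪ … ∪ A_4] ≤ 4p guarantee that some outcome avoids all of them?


Union bound: P[∪_{i=1}^{4} A_i] ≤ Σ_i P[A_i] ≤ 4·p = 4·(19/80) = 19/20.
Numerically: 19/20 ≈ 0.9500000.
Is 19/20 < 1? YES.
Since P[∪ A_i] ≤ 19/20 < 1, the complement has P[∩ A_i^c] ≥ 1 − 19/20 = 1/20 > 0, so some outcome avoids every A_i.

4·p = 19/20 ≈ 0.9500000; existence CERTIFIED by the union bound.


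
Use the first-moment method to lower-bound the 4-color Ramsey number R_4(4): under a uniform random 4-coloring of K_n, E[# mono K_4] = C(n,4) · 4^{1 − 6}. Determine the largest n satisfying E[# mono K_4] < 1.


We need C(n, 4) · 4^{1 − 6} < 1, i.e. C(n, 4) < 4^{6 − 1} = 1024.
Check values of n near the boundary:
  n = 8: C(8, 4) = 70; 70 < 1024? YES
  n = 9: C(9, 4) = 126; 126 < 1024? YES
  n = 10: C(10, 4) = 210; 210 < 1024? YES
  n = 11: C(11, 4) = 330; 330 < 1024? YES
  n = 12: C(12, 4) = 495; 495 < 1024? YES
  n = 13: C(13, 4) = 715; 715 < 1024? YES
  n = 14: C(14, 4) = 1001; 1001 < 1024? YES
  n = 15: C(15, 4) = 1365; 1365 < 1024? NO
  n = 16: C(16, 4) = 1820; 1820 < 1024? NO
  n = 17: C(17, 4) = 2380; 2380 < 1024? NO
The largest n with C(n, 4) < 1024 is n = 14 (where E[X] = 1001/1024 ≈ 0.9775). Hence R_4(4) > 14, i.e. R_4(4) ≥ 15.

Largest n = 14; hence R_4(4) > 14.


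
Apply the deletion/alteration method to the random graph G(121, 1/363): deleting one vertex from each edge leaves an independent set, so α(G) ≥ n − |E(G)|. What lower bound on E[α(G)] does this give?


E[|E(G)|] = C(121, 2)·p = 7260 · (1/363) = 20.
E[α(G)] ≥ n − E[|E(G)|] = 121 − 20 = 101.
Numerically: ≈ 101.000.
(This is only a lower bound; the true E[α(G)] may be larger.)

E[α(G)] ≥ 101 ≈ 101.000.


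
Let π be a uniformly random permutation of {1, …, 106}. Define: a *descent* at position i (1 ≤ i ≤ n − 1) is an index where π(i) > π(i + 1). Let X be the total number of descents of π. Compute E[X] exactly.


Write X = Σ X_I over i = 1, …, 105, with X_I the indicator of one descent.
There are 105 indicators.
For each fixed i, the pair (π(i), π(i+1)) is a uniformly random ordered pair of distinct values from {1, …, 106}; by symmetry P[π(i) > π(i+1)] = 1/2.
By linearity: E[X] = 105 · (1/2) = (106 − 1) · (1/2) = 105/2 ≈ 52.500.

E[X] = 105/2 = 52.500.


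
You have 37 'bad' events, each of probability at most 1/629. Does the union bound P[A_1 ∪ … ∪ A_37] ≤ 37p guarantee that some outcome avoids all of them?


Union bound: P[∪_{i=1}^{37} A_i] ≤ Σ_i P[A_i] ≤ 37·p = 37·(1/629) = 1/17.
Numerically: 1/17 ≈ 0.05882.
Is 1/17 < 1? YES.
Since P[∪ A_i] ≤ 1/17 < 1, the complement has P[∩ A_i^c] ≥ 1 − 1/17 = 16/17 > 0, so some outcome avoids every A_i.

37·p = 1/17 ≈ 0.05882; existence CERTIFIED by the union bound.


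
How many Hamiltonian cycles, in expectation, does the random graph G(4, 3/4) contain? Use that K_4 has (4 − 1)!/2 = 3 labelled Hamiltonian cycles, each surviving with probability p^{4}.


K_4 has (4 − 1)!/2 = 3 labelled Hamiltonian cycles.
For each such Hamiltonian cycle H, let X_H = 1 if all 4 edges of H are present in G. Then P[X_H = 1] = p^{4} = (3/4)^{4} = 81/256.
Summing the indicators: E[X] = Σ_H E[X_H] = 3 · p^{4} = 3 · 81/256 = 243/256.
Numerically: E[X] ≈ 0.9492.

E[X] = 3 · (3/4)^{4} = 243/256 ≈ 0.9492.


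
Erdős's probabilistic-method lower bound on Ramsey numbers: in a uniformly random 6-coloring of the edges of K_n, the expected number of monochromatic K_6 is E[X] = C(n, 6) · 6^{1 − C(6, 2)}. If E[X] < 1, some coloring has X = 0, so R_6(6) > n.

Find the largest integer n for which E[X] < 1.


We need C(n, 6) · 6^{1 − 15} < 1, i.e. C(n, 6) < 6^{15 − 1} = 78364164096.
Check values of n near the boundary:
  n = 196: C(196, 6) = 72887293024; 72887293024 < 78364164096? YES
  n = 197: C(197, 6) = 75176946208; 75176946208 < 78364164096? YES
  n = 198: C(198, 6) = 77526225777; 77526225777 < 78364164096? YES
  n = 199: C(199, 6) = 79936367511; 79936367511 < 78364164096? NO
  n = 200: C(200, 6) = 82408626300; 82408626300 < 78364164096? NO
  n = 201: C(201, 6) = 84944276340; 84944276340 < 78364164096? NO
The largest n with C(n, 6) < 78364164096 is n = 198 (where E[X] = 25842075259/26121388032 ≈ 0.9893071). Hence R_6(6) > 198, i.e. R_6(6) ≥ 199.

Largest n = 198; hence R_6(6) > 198.


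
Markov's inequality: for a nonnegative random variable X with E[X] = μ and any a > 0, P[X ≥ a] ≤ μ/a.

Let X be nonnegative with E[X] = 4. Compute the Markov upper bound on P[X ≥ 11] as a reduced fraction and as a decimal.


μ = E[X] = 4, a = 11.
Markov: P[X ≥ 11] ≤ μ/a = (4)/11 = 4/11.
Numerically: ≈ 0.36364.
(Since a = 11 > μ = 4.00000, the bound 4/11 is < 1 and informative.)

P[X ≥ 11] ≤ 4/11 ≈ 0.36364.


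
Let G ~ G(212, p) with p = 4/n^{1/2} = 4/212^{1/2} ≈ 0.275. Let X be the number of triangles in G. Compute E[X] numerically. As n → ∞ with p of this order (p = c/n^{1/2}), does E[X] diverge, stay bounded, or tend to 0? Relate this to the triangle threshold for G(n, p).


Number of potential triangles: C(212, 3) = 1565620.
Each occurs with probability p³ ≈ (0.275)³ ≈ 2.07337e-02.
By linearity: E[X] = C(212, 3)·p³ ≈ 1565620 · 2.07337e-02 ≈ 32461.048.
Since α = 1/2 < 1, p = c/n^{1/2} ≫ 1/n is above the triangle threshold p ~ 1/n. Asymptotically E[X] ~ (c³/6)·n^{3(1−α)} = (4³/6)·n^{1.5} → ∞; triangles are abundant w.h.p.

E[X] ≈ 32461.048; in regime p = Θ(1/n^{1/2}) E[X] diverges (above the triangle threshold p ~ 1/n).


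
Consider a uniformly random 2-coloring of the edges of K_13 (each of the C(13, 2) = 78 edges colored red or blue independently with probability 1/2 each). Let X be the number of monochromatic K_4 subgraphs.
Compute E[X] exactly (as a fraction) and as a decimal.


Let X = Σ_S X_S over the C(13, 4) = 715 subsets S of size 4, where X_S = 1 if the K_4 on S is monochromatic.
For a fixed S, the K_4 on S has C(4, 2) = 6 edges. P[all 6 edges red] = (1/2)^6, and likewise for blue, so P[monochromatic] = 2·(1/2)^6 = 2^{1 − 6} = 1/32.
By linearity of expectation: E[X] = C(13, 4) · 2^{1 − 6} = 715 · 1/32 = 715/32.
Numerically: E[X] ≈ 22.343750.

E[X] = C(13,4)·2^(1−C(4,2)) = 715/32 ≈ 22.343750.


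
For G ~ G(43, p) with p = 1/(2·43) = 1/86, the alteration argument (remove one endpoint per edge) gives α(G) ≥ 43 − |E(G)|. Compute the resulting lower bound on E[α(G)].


E[|E(G)|] = C(43, 2)·p = 903 · (1/86) = 21/2.
E[α(G)] ≥ n − E[|E(G)|] = 43 − 21/2 = 65/2.
Numerically: ≈ 32.500000.
(This is only a lower bound; the true E[α(G)] may be larger.)

E[α(G)] ≥ 65/2 ≈ 32.500000.


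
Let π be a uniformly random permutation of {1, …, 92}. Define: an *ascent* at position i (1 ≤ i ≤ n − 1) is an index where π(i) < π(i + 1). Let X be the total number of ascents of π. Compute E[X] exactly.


Write X = Σ X_I over i = 1, …, 91, with X_I the indicator of one ascent.
There are 91 indicators.
For each fixed i, the pair (π(i), π(i+1)) is a uniformly random ordered pair of distinct values from {1, …, 92}; by symmetry P[π(i) < π(i+1)] = 1/2.
By linearity: E[X] = 91 · (1/2) = (92 − 1) · (1/2) = 91/2 ≈ 45.500000.

E[X] = 91/2 = 45.500000.


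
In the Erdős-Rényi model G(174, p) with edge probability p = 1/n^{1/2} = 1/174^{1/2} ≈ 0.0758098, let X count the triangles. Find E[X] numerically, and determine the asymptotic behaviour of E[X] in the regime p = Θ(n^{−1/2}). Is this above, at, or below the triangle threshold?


Number of potential triangles: C(174, 3) = 862924.
Each occurs with probability p³ ≈ (0.0758098)³ ≈ 4.35688531e-04.
By linearity: E[X] = C(174, 3)·p³ ≈ 862924 · 4.35688531e-04 ≈ 375.966090.
Since α = 1/2 < 1, p = c/n^{1/2} ≫ 1/n is above the triangle threshold p ~ 1/n. Asymptotically E[X] ~ (c³/6)·n^{3(1−α)} = (1³/6)·n^{1.5} → ∞; triangles are abundant w.h.p.

E[X] ≈ 375.966090; in regime p = Θ(1/n^{1/2}) E[X] diverges (above the triangle threshold p ~ 1/n).


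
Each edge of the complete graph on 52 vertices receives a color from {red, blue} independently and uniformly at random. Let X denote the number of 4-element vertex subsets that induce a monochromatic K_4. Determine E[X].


Let X = Σ_S X_S over the C(52, 4) = 270725 subsets S of size 4, where X_S = 1 if the K_4 on S is monochromatic.
For a fixed S, the K_4 on S has C(4, 2) = 6 edges. P[all 6 edges red] = (1/2)^6, and likewise for blue, so P[monochromatic] = 2·(1/2)^6 = 2^{1 − 6} = 1/32.
Summing: E[X] = C(52, 4) · 2^{1 − 6} = 270725 · 1/32 = 270725/32.
Numerically: E[X] ≈ 8460.15625.

E[X] = C(52,4)·2^(1−C(4,2)) = 270725/32 ≈ 8460.15625.


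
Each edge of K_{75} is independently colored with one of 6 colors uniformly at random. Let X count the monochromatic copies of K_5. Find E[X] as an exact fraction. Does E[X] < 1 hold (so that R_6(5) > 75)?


E[X] = C(75, 5) · 6^{1 − 10} = 17259390 · 6^{−9} = 17259390/10077696.
As a reduced fraction: E[X] = 958855/559872 ≈ 1.7126.
Is E[X] < 1? NO.
Since E[X] ≥ 1, the first-moment bound is inconclusive at n = 75; it does NOT by itself certify R_6(5) > 75.

E[X] = 958855/559872 ≈ 1.7126; E[X] ≥ 1; first-moment method inconclusive here.


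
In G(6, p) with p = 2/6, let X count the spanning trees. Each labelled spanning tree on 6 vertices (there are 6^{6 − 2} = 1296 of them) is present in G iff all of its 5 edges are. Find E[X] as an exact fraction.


K_6 has 6^{6 − 2} = 1296 labelled spanning trees.
For each such spanning tree H, let X_H = 1 if all 5 edges of H are present in G. Then P[X_H = 1] = p^{5} = (1/3)^{5} = 1/243.
By linearity: E[X] = Σ_H E[X_H] = 1296 · p^{5} = 1296 · 1/243 = 16/3.
Numerically: E[X] ≈ 5.3333.

E[X] = 1296 · (1/3)^{5} = 16/3 ≈ 5.3333.


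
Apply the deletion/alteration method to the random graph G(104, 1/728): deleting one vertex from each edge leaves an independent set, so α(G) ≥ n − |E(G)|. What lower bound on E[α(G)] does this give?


E[|E(G)|] = C(104, 2)·p = 5356 · (1/728) = 103/14.
E[α(G)] ≥ n − E[|E(G)|] = 104 − 103/14 = 1353/14.
Numerically: ≈ 96.64286.
(This is only a lower bound; the true E[α(G)] may be larger.)

E[α(G)] ≥ 1353/14 ≈ 96.64286.


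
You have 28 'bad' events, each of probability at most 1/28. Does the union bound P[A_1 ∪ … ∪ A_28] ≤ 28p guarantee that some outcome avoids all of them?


Union bound: P[∪_{i=1}^{28} A_i] ≤ Σ_i P[A_i] ≤ 28·p = 28·(1/28) = 1.
Numerically: 1 ≈ 1.0000000.
Is 1 < 1? NO.
Since the bound 1 is ≥ 1, the union bound is uninformative here; it does NOT by itself certify existence.

28·p = 1 ≈ 1.0000000; existence NOT certified by the union bound.


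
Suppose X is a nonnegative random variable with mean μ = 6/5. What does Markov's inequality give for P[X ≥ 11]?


μ = E[X] = 6/5, a = 11.
Markov: P[X ≥ 11] ≤ μ/a = (6/5)/11 = 6/55.
Numerically: ≈ 0.109091.
(Since a = 11 > μ = 1.200000, the bound 6/55 is < 1 and informative.)

P[X ≥ 11] ≤ 6/55 ≈ 0.109091.


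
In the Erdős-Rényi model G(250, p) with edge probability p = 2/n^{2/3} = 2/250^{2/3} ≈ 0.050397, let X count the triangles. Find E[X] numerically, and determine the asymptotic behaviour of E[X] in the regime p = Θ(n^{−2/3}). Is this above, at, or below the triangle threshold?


Number of potential triangles: C(250, 3) = 2573000.
Each occurs with probability p³ ≈ (0.050397)³ ≈ 1.2800000e-04.
By linearity: E[X] = C(250, 3)·p³ ≈ 2573000 · 1.2800000e-04 ≈ 329.34400.
Since α = 2/3 < 1, p = c/n^{2/3} ≫ 1/n is above the triangle threshold p ~ 1/n. Asymptotically E[X] ~ (c³/6)·n^{3(1−α)} = (2³/6)·n^{1} → ∞; triangles are abundant w.h.p.

E[X] ≈ 329.34400; in regime p = Θ(1/n^{2/3}) E[X] diverges (above the triangle threshold p ~ 1/n).


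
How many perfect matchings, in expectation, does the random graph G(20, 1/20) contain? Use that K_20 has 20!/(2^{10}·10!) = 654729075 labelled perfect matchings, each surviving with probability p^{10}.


K_20 has 20!/(2^{10}·10!) = 654729075 labelled perfect matchings.
For each such perfect matching H, let X_H = 1 if all 10 edges of H are present in G. Then P[X_H = 1] = p^{10} = (1/20)^{10} = 1/10240000000000.
By linearity of expectation: E[X] = Σ_H E[X_H] = 654729075 · p^{10} = 654729075 · 1/10240000000000 = 26189163/409600000000.
Numerically: E[X] ≈ 6.39e-05.

E[X] = 654729075 · (1/20)^{10} = 26189163/409600000000 ≈ 6.39e-05.


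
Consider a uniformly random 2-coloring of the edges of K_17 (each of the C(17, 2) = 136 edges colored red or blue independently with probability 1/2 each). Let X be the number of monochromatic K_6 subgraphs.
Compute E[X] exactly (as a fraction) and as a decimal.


Let X = Σ_S X_S over the C(17, 6) = 12376 subsets S of size 6, where X_S = 1 if the K_6 on S is monochromatic.
For a fixed S, the K_6 on S has C(6, 2) = 15 edges. P[all 15 edges red] = (1/2)^15, and likewise for blue, so P[monochromatic] = 2·(1/2)^15 = 2^{1 − 15} = 1/16384.
By linearity of expectation: E[X] = C(17, 6) · 2^{1 − 15} = 12376 · 1/16384 = 1547/2048.
Numerically: E[X] ≈ 0.755371.

E[X] = C(17,6)·2^(1−C(6,2)) = 1547/2048 ≈ 0.755371.


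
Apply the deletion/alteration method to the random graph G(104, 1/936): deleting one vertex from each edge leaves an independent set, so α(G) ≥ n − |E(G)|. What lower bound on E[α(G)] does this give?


E[|E(G)|] = C(104, 2)·p = 5356 · (1/936) = 103/18.
E[α(G)] ≥ n − E[|E(G)|] = 104 − 103/18 = 1769/18.
Numerically: ≈ 98.278.
(This is only a lower bound; the true E[α(G)] may be larger.)

E[α(G)] ≥ 1769/18 ≈ 98.278.


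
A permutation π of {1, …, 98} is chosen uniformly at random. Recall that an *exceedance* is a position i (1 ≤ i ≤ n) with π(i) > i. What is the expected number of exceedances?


Write X = Σ_{i=1}^{98} X_i, where X_i = 1_{π(i) > i}.
For each fixed i, π(i) is uniform over {1, …, 98} (marginal of a uniform permutation), so P[π(i) > i] = (n − i)/n. Summing: Σ_{i=1}^{98} (n − i)/n = (0 + 1 + … + 97)/98 = 98(98 − 1)/(2·98) = (98 − 1)/2.
Hence E[X] = Σ_{i=1}^{98} (98 − i)/98 = 97/2 ≈ 48.50000.

E[X] = 97/2 = 48.50000.


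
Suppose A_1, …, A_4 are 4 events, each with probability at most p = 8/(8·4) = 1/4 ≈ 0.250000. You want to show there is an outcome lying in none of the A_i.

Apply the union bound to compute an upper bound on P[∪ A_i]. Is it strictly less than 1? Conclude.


Union bound: P[∪_{i=1}^{4} A_i] ≤ Σ_i P[A_i] ≤ 4·p = 4·(1/4) = 1.
Numerically: 1 ≈ 1.000000.
Is 1 < 1? NO.
Since the bound 1 is ≥ 1, the union bound is uninformative here; it does NOT by itself certify existence.

4·p = 1 ≈ 1.000000; existence NOT certified by the union bound.


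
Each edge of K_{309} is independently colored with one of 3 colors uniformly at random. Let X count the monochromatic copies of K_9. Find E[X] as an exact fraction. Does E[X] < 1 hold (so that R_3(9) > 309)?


E[X] = C(309, 9) · 3^{1 − 36} = 62920976643980686 · 3^{−35} = 62920976643980686/50031545098999707.
As a reduced fraction: E[X] = 62920976643980686/50031545098999707 ≈ 1.25763.
Is E[X] < 1? NO.
Since E[X] ≥ 1, the first-moment bound is inconclusive at n = 309; it does NOT by itself certify R_3(9) > 309.

E[X] = 62920976643980686/50031545098999707 ≈ 1.25763; E[X] ≥ 1; first-moment method inconclusive here.


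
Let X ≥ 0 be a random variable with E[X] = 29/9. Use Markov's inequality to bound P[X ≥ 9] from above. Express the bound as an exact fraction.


μ = E[X] = 29/9, a = 9.
Markov: P[X ≥ 9] ≤ μ/a = (29/9)/9 = 29/81.
Numerically: ≈ 0.358.
(Since a = 9 > μ = 3.222, the bound 29/81 is < 1 and informative.)

P[X ≥ 9] ≤ 29/81 ≈ 0.358.


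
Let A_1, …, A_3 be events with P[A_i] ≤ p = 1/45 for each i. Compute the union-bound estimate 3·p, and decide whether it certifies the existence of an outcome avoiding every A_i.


Union bound: P[∪_{i=1}^{3} A_i] ≤ Σ_i P[A_i] ≤ 3·p = 3·(1/45) = 1/15.
Numerically: 1/15 ≈ 0.067.
Is 1/15 < 1? YES.
Since P[∪ A_i] ≤ 1/15 < 1, the complement has P[∩ A_i^c] ≥ 1 − 1/15 = 14/15 > 0, so some outcome avoids every A_i.

3·p = 1/15 ≈ 0.067; existence CERTIFIED by the union bound.


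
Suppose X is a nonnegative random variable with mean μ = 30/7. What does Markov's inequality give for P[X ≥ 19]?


μ = E[X] = 30/7, a = 19.
Markov: P[X ≥ 19] ≤ μ/a = (30/7)/19 = 30/133.
Numerically: ≈ 0.2256.
(Since a = 19 > μ = 4.2857, the bound 30/133 is < 1 and informative.)

P[X ≥ 19] ≤ 30/133 ≈ 0.2256.


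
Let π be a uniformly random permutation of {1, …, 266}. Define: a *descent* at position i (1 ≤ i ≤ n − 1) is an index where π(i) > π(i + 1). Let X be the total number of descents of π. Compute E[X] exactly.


Write X = Σ X_I over i = 1, …, 265, with X_I the indicator of one descent.
There are 265 indicators.
For each fixed i, the pair (π(i), π(i+1)) is a uniformly random ordered pair of distinct values from {1, …, 266}; by symmetry P[π(i) > π(i+1)] = 1/2.
By linearity: E[X] = 265 · (1/2) = (266 − 1) · (1/2) = 265/2 ≈ 132.50000.

E[X] = 265/2 = 132.50000.


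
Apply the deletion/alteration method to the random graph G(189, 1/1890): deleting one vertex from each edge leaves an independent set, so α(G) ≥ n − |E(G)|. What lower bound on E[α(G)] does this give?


E[|E(G)|] = C(189, 2)·p = 17766 · (1/1890) = 47/5.
E[α(G)] ≥ n − E[|E(G)|] = 189 − 47/5 = 898/5.
Numerically: ≈ 179.600.
(This is only a lower bound; the true E[α(G)] may be larger.)

E[α(G)] ≥ 898/5 ≈ 179.600.


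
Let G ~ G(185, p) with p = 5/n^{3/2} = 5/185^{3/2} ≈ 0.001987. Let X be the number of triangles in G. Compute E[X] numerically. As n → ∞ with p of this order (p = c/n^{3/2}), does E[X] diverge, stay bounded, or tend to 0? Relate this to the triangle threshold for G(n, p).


Number of potential triangles: C(185, 3) = 1038220.
Each occurs with probability p³ ≈ (0.001987)³ ≈ 7.845800e-09.
By linearity: E[X] = C(185, 3)·p³ ≈ 1038220 · 7.845800e-09 ≈ 0.0081.
Since α = 3/2 > 1, p = c/n^{3/2} = o(1/n) is below the triangle threshold p ~ 1/n. Asymptotically E[X] ~ (c³/6)·n^{3(1−α)} = (5³/6)·n^{-1.5} → 0, so by Markov's inequality G has no triangles w.h.p.

E[X] ≈ 0.0081; in regime p = Θ(1/n^{3/2}) E[X] tends to 0 (below the triangle threshold p ~ 1/n).


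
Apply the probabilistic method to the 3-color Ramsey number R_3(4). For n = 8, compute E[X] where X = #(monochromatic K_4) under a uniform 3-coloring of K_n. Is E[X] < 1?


E[X] = C(8, 4) · 3^{1 − 6} = 70 · 3^{−5} = 70/243.
As a reduced fraction: E[X] = 70/243 ≈ 0.2881.
Is E[X] < 1? YES.
Since E[X] < 1, there exists a 3-coloring of K_{8} with no monochromatic K_4; hence R_3(4) > 8.

E[X] = 70/243 ≈ 0.2881; E[X] < 1, so R_3(4) > 8.


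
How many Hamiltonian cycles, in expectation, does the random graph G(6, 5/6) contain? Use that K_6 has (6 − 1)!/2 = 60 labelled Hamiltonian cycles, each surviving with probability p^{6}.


K_6 has (6 − 1)!/2 = 60 labelled Hamiltonian cycles.
For each such Hamiltonian cycle H, let X_H = 1 if all 6 edges of H are present in G. Then P[X_H = 1] = p^{6} = (5/6)^{6} = 15625/46656.
By linearity: E[X] = Σ_H E[X_H] = 60 · p^{6} = 60 · 15625/46656 = 78125/3888.
Numerically: E[X] ≈ 20.0939.

E[X] = 60 · (5/6)^{6} = 78125/3888 ≈ 20.0939.


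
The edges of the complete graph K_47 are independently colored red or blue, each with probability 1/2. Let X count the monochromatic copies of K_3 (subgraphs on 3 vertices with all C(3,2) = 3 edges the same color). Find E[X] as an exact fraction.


Let X = Σ_S X_S over the C(47, 3) = 16215 subsets S of size 3, where X_S = 1 if the K_3 on S is monochromatic.
For a fixed S, the K_3 on S has C(3, 2) = 3 edges. P[all 3 edges red] = (1/2)^3, and likewise for blue, so P[monochromatic] = 2·(1/2)^3 = 2^{1 − 3} = 1/4.
By linearity of expectation: E[X] = C(47, 3) · 2^{1 − 3} = 16215 · 1/4 = 16215/4.
Numerically: E[X] ≈ 4053.750000.

E[X] = C(47,3)·2^(1−C(3,2)) = 16215/4 ≈ 4053.750000.


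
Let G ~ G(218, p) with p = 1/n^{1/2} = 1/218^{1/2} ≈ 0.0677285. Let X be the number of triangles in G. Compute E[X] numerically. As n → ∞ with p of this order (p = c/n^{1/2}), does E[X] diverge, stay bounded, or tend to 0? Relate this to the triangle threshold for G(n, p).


Number of potential triangles: C(218, 3) = 1703016.
Each occurs with probability p³ ≈ (0.0677285)³ ≈ 3.10681404e-04.
By linearity: E[X] = C(218, 3)·p³ ≈ 1703016 · 3.10681404e-04 ≈ 529.095403.
Since α = 1/2 < 1, p = c/n^{1/2} ≫ 1/n is above the triangle threshold p ~ 1/n. Asymptotically E[X] ~ (c³/6)·n^{3(1−α)} = (1³/6)·n^{1.5} → ∞; triangles are abundant w.h.p.

E[X] ≈ 529.095403; in regime p = Θ(1/n^{1/2}) E[X] diverges (above the triangle threshold p ~ 1/n).


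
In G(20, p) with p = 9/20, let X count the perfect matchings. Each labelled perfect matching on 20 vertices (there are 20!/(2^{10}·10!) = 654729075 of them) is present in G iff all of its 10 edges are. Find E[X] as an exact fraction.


K_20 has 20!/(2^{10}·10!) = 654729075 labelled perfect matchings.
For each such perfect matching H, let X_H = 1 if all 10 edges of H are present in G. Then P[X_H = 1] = p^{10} = (9/20)^{10} = 3486784401/10240000000000.
By linearity of expectation: E[X] = Σ_H E[X_H] = 654729075 · p^{10} = 654729075 · 3486784401/10240000000000 = 91315965023646363/409600000000.
Numerically: E[X] ≈ 222939.

E[X] = 654729075 · (9/20)^{10} = 91315965023646363/409600000000 ≈ 222939.


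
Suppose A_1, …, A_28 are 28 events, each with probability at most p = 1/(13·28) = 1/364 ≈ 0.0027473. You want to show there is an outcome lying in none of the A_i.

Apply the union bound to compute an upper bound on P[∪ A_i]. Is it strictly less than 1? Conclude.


Union bound: P[∪_{i=1}^{28} A_i] ≤ Σ_i P[A_i] ≤ 28·p = 28·(1/364) = 1/13.
Numerically: 1/13 ≈ 0.0769231.
Is 1/13 < 1? YES.
Since P[∪ A_i] ≤ 1/13 < 1, the complement has P[∩ A_i^c] ≥ 1 − 1/13 = 12/13 > 0, so some outcome avoids every A_i.

28·p = 1/13 ≈ 0.0769231; existence CERTIFIED by the union bound.


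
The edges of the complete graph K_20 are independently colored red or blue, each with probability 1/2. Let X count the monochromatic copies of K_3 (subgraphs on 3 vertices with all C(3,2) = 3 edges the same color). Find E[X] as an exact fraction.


Let X = Σ_S X_S over the C(20, 3) = 1140 subsets S of size 3, where X_S = 1 if the K_3 on S is monochromatic.
For a fixed S, the K_3 on S has C(3, 2) = 3 edges. P[all 3 edges red] = (1/2)^3, and likewise for blue, so P[monochromatic] = 2·(1/2)^3 = 2^{1 − 3} = 1/4.
Summing: E[X] = C(20, 3) · 2^{1 − 3} = 1140 · 1/4 = 285.
Numerically: E[X] ≈ 285.000.

E[X] = C(20,3)·2^(1−C(3,2)) = 285 ≈ 285.000.


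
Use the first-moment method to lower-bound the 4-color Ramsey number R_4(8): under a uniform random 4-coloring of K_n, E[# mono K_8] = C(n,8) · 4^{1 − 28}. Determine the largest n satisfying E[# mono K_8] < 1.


We need C(n, 8) · 4^{1 − 28} < 1, i.e. C(n, 8) < 4^{28 − 1} = 18014398509481984.
Check values of n near the boundary:
  n = 405: C(405, 8) = 16745853821188050; 16745853821188050 < 18014398509481984? YES
  n = 406: C(406, 8) = 17082453897995850; 17082453897995850 < 18014398509481984? YES
  n = 407: C(407, 8) = 17424959239309050; 17424959239309050 < 18014398509481984? YES
  n = 408: C(408, 8) = 17773458424095231; 17773458424095231 < 18014398509481984? YES
  n = 409: C(409, 8) = 18128041135797879; 18128041135797879 < 18014398509481984? NO
The largest n with C(n, 8) < 18014398509481984 is n = 408 (where E[X] = 17773458424095231/18014398509481984 ≈ 0.9866). Hence R_4(8) > 408, i.e. R_4(8) ≥ 409.

Largest n = 408; hence R_4(8) > 408.


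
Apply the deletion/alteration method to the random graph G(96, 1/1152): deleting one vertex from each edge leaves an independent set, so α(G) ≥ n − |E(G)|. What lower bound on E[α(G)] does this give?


E[|E(G)|] = C(96, 2)·p = 4560 · (1/1152) = 95/24.
E[α(G)] ≥ n − E[|E(G)|] = 96 − 95/24 = 2209/24.
Numerically: ≈ 92.042.
(This is only a lower bound; the true E[α(G)] may be larger.)

E[α(G)] ≥ 2209/24 ≈ 92.042.


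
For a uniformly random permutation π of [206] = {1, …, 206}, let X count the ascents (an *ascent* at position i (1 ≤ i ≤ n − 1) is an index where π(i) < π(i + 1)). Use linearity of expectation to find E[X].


Write X = Σ X_I over i = 1, …, 205, with X_I the indicator of one ascent.
There are 205 indicators.
For each fixed i, the pair (π(i), π(i+1)) is a uniformly random ordered pair of distinct values from {1, …, 206}; by symmetry P[π(i) < π(i+1)] = 1/2.
By linearity: E[X] = 205 · (1/2) = (206 − 1) · (1/2) = 205/2 ≈ 102.50000.

E[X] = 205/2 = 102.50000.


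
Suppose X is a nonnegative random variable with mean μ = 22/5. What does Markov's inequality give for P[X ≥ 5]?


μ = E[X] = 22/5, a = 5.
Markov: P[X ≥ 5] ≤ μ/a = (22/5)/5 = 22/25.
Numerically: ≈ 0.880.
(Since a = 5 > μ = 4.400, the bound 22/25 is < 1 and informative.)

P[X ≥ 5] ≤ 22/25 ≈ 0.880.


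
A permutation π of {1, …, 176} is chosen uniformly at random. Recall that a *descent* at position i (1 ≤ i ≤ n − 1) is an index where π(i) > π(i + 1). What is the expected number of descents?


Write X = Σ X_I over i = 1, …, 175, with X_I the indicator of one descent.
There are 175 indicators.
For each fixed i, the pair (π(i), π(i+1)) is a uniformly random ordered pair of distinct values from {1, …, 176}; by symmetry P[π(i) > π(i+1)] = 1/2.
By linearity: E[X] = 175 · (1/2) = (176 − 1) · (1/2) = 175/2 ≈ 87.5000.

E[X] = 175/2 = 87.5000.


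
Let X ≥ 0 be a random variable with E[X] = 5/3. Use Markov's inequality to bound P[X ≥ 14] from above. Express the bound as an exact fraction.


μ = E[X] = 5/3, a = 14.
Markov: P[X ≥ 14] ≤ μ/a = (5/3)/14 = 5/42.
Numerically: ≈ 0.119048.
(Since a = 14 > μ = 1.666667, the bound 5/42 is < 1 and informative.)

P[X ≥ 14] ≤ 5/42 ≈ 0.119048.


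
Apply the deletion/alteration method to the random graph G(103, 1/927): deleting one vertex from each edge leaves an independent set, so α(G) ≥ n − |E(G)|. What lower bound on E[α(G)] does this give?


E[|E(G)|] = C(103, 2)·p = 5253 · (1/927) = 17/3.
E[α(G)] ≥ n − E[|E(G)|] = 103 − 17/3 = 292/3.
Numerically: ≈ 97.333333.
(This is only a lower bound; the true E[α(G)] may be larger.)

E[α(G)] ≥ 292/3 ≈ 97.333333.


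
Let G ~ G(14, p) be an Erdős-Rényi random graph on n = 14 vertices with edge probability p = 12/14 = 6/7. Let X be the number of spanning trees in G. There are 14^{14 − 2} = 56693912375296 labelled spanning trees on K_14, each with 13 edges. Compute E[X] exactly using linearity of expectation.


K_14 has 14^{14 − 2} = 56693912375296 labelled spanning trees.
For each such spanning tree H, let X_H = 1 if all 13 edges of H are present in G. Then P[X_H = 1] = p^{13} = (6/7)^{13} = 13060694016/96889010407.
By linearity: E[X] = Σ_H E[X_H] = 56693912375296 · p^{13} = 56693912375296 · 13060694016/96889010407 = 53496602689536/7.
Numerically: E[X] ≈ 7.64237e+12.

E[X] = 56693912375296 · (6/7)^{13} = 53496602689536/7 ≈ 7.64237e+12.


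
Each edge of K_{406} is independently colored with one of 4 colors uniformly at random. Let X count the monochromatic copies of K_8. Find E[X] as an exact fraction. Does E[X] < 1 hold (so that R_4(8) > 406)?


E[X] = C(406, 8) · 4^{1 − 28} = 17082453897995850 · 4^{−27} = 17082453897995850/18014398509481984.
As a reduced fraction: E[X] = 8541226948997925/9007199254740992 ≈ 0.9483.
Is E[X] < 1? YES.
Since E[X] < 1, there exists a 4-coloring of K_{406} with no monochromatic K_8; hence R_4(8) > 406.

E[X] = 8541226948997925/9007199254740992 ≈ 0.9483; E[X] < 1, so R_4(8) > 406.


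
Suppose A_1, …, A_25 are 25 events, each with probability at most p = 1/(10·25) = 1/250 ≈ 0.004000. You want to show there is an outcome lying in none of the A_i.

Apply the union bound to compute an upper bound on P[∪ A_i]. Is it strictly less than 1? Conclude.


Union bound: P[∪_{i=1}^{25} A_i] ≤ Σ_i P[A_i] ≤ 25·p = 25·(1/250) = 1/10.
Numerically: 1/10 ≈ 0.100000.
Is 1/10 < 1? YES.
Since P[∪ A_i] ≤ 1/10 < 1, the complement has P[∩ A_i^c] ≥ 1 − 1/10 = 9/10 > 0, so some outcome avoids every A_i.

25·p = 1/10 ≈ 0.100000; existence CERTIFIED by the union bound.


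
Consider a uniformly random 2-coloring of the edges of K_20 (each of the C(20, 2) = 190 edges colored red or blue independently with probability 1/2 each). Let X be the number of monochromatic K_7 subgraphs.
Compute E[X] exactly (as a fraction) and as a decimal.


Let X = Σ_S X_S over the C(20, 7) = 77520 subsets S of size 7, where X_S = 1 if the K_7 on S is monochromatic.
For a fixed S, the K_7 on S has C(7, 2) = 21 edges. P[all 21 edges red] = (1/2)^21, and likewise for blue, so P[monochromatic] = 2·(1/2)^21 = 2^{1 − 21} = 1/1048576.
By linearity of expectation: E[X] = C(20, 7) · 2^{1 − 21} = 77520 · 1/1048576 = 4845/65536.
Numerically: E[X] ≈ 0.07393.

E[X] = C(20,7)·2^(1−C(7,2)) = 4845/65536 ≈ 0.07393.


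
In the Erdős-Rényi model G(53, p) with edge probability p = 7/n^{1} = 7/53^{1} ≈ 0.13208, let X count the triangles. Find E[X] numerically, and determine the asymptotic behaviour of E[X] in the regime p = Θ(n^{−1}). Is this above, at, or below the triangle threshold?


Number of potential triangles: C(53, 3) = 23426.
Each occurs with probability p³ ≈ (0.13208)³ ≈ 2.3039153e-03.
By linearity: E[X] = C(53, 3)·p³ ≈ 23426 · 2.3039153e-03 ≈ 53.97152.
Here α = 1, so p = 7/n is exactly at the triangle threshold p ~ 1/n. Asymptotically E[X] → c³/6 = 7³/6 = 343/6 ≈ 57.16667, a bounded constant. In this regime the triangle count is asymptotically Poisson(c³/6).

E[X] ≈ 53.97152; in regime p = Θ(1/n^{1}) E[X] stays bounded (at the triangle threshold p ~ 1/n).


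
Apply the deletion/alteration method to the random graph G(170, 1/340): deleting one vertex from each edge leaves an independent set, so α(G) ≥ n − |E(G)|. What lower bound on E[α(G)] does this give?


E[|E(G)|] = C(170, 2)·p = 14365 · (1/340) = 169/4.
E[α(G)] ≥ n − E[|E(G)|] = 170 − 169/4 = 511/4.
Numerically: ≈ 127.7500.
(This is only a lower bound; the true E[α(G)] may be larger.)

E[α(G)] ≥ 511/4 ≈ 127.7500.


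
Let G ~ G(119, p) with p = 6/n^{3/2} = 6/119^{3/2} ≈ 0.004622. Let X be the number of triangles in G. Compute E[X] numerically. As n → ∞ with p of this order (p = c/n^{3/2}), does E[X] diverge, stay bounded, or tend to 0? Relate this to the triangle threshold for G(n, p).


Number of potential triangles: C(119, 3) = 273819.
Each occurs with probability p³ ≈ (0.004622)³ ≈ 9.8739841e-08.
By linearity: E[X] = C(119, 3)·p³ ≈ 273819 · 9.8739841e-08 ≈ 0.02704.
Since α = 3/2 > 1, p = c/n^{3/2} = o(1/n) is below the triangle threshold p ~ 1/n. Asymptotically E[X] ~ (c³/6)·n^{3(1−α)} = (6³/6)·n^{-1.5} → 0, so by Markov's inequality G has no triangles w.h.p.

E[X] ≈ 0.02704; in regime p = Θ(1/n^{3/2}) E[X] tends to 0 (below the triangle threshold p ~ 1/n).


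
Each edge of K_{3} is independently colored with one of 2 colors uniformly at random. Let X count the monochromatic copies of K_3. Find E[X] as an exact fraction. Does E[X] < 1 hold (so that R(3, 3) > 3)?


E[X] = C(3, 3) · 2^{1 − 3} = 1 · 2^{−2} = 1/4.
As a reduced fraction: E[X] = 1/4 ≈ 0.25000.
Is E[X] < 1? YES.
Since E[X] < 1, there exists a 2-coloring of K_{3} with no monochromatic K_3; hence R(3, 3) > 3.

E[X] = 1/4 ≈ 0.25000; E[X] < 1, so R(3, 3) > 3.
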